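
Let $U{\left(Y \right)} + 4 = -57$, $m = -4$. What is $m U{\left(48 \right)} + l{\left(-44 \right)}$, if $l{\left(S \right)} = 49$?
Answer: $293$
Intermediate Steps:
$U{\left(Y \right)} = -61$ ($U{\left(Y \right)} = -4 - 57 = -61$)
$m U{\left(48 \right)} + l{\left(-44 \right)} = \left(-4\right) \left(-61\right) + 49 = 244 + 49 = 293$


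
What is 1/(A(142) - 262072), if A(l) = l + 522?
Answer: -1/261408 ≈ -3.8254e-6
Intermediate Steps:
A(l) = 522 + l
1/(A(142) - 262072) = 1/((522 + 142) - 262072) = 1/(664 - 262072) = 1/(-261408) = -1/261408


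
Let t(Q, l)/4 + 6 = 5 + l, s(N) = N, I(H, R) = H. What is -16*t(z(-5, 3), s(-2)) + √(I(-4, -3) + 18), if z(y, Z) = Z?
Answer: 192 + √14 ≈ 195.74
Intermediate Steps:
t(Q, l) = -4 + 4*l (t(Q, l) = -24 + 4*(5 + l) = -24 + (20 + 4*l) = -4 + 4*l)
-16*t(z(-5, 3), s(-2)) + √(I(-4, -3) + 18) = -16*(-4 + 4*(-2)) + √(-4 + 18) = -16*(-4 - 8) + √14 = -16*(-12) + √14 = 192 + √14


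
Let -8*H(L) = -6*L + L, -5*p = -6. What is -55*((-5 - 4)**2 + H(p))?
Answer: -17985/4 ≈ -4496.3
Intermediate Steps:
p = 6/5 (p = -1/5*(-6) = 6/5 ≈ 1.2000)
H(L) = 5*L/8 (H(L) = -(-6*L + L)/8 = -(-5)*L/8 = 5*L/8)
-55*((-5 - 4)**2 + H(p)) = -55*((-5 - 4)**2 + (5/8)*(6/5)) = -55*((-9)**2 + 3/4) = -55*(81 + 3/4) = -55*327/4 = -17985/4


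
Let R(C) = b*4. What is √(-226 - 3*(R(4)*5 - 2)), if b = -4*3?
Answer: 10*√5 ≈ 22.361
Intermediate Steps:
b = -12
R(C) = -48 (R(C) = -12*4 = -48)
√(-226 - 3*(R(4)*5 - 2)) = √(-226 - 3*(-48*5 - 2)) = √(-226 - 3*(-240 - 2)) = √(-226 - 3*(-242)) = √(-226 + 726) = √500 = 10*√5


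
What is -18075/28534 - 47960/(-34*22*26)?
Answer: 11556455/6306014 ≈ 1.8326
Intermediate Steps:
-18075/28534 - 47960/(-34*22*26) = -18075*1/28534 - 47960/((-748*26)) = -18075/28534 - 47960/(-19448) = -18075/28534 - 47960*(-1/19448) = -18075/28534 + 545/221 = 11556455/6306014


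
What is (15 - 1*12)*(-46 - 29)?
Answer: -225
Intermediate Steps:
(15 - 1*12)*(-46 - 29) = (15 - 12)*(-75) = 3*(-75) = -225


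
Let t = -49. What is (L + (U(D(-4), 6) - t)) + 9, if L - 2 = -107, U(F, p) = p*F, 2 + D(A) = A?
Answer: -83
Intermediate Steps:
D(A) = -2 + A
U(F, p) = F*p
L = -105 (L = 2 - 107 = -105)
(L + (U(D(-4), 6) - t)) + 9 = (-105 + ((-2 - 4)*6 - 1*(-49))) + 9 = (-105 + (-6*6 + 49)) + 9 = (-105 + (-36 + 49)) + 9 = (-105 + 13) + 9 = -92 + 9 = -83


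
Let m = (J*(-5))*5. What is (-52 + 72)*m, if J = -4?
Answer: 2000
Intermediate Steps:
m = 100 (m = -4*(-5)*5 = 20*5 = 100)
(-52 + 72)*m = (-52 + 72)*100 = 20*100 = 2000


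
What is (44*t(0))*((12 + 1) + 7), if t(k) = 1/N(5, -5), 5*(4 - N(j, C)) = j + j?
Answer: 440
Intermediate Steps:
N(j, C) = 4 - 2*j/5 (N(j, C) = 4 - (j + j)/5 = 4 - 2*j/5)
t(k) = 1/2 (t(k) = 1/(4 - 2/5*5) = 1/(4 - 2) = 1/2)
(44*t(0))*((12 + 1) + 7) = (44*(1/2))*((12 + 1) + 7) = 22*(13 + 7) = 22*20 = 440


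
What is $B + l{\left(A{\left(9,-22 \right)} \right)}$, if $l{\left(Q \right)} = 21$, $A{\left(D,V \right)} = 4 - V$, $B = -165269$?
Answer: $-165248$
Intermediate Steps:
$B + l{\left(A{\left(9,-22 \right)} \right)} = -165269 + 21 = -165248$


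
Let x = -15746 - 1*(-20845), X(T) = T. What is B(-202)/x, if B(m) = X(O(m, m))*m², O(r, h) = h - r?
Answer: 0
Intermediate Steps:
B(m) = 0 (B(m) = (m - m)*m² = 0*m² = 0)
x = 5099 (x = -15746 + 20845 = 5099)
B(-202)/x = 0/5099 = 0*(1/5099) = 0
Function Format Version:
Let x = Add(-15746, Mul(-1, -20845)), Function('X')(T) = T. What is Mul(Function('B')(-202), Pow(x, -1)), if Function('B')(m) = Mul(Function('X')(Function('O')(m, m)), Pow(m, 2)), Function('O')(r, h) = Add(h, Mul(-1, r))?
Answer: 0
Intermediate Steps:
Function('B')(m) = 0 (Function('B')(m) = Mul(Add(m, Mul(-1, m)), Pow(m, 2)) = Mul(0, Pow(m, 2)) = 0)
x = 5099 (x = Add(-15746, 20845) = 5099)
Mul(Function('B')(-202), Pow(x, -1)) = Mul(0, Pow(5099, -1)) = Mul(0, Rational(1, 5099)) = 0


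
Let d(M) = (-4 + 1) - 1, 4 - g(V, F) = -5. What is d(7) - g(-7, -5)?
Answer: -13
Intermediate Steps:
g(V, F) = 9 (g(V, F) = 4 - 1*(-5) = 4 + 5 = 9)
d(M) = -4 (d(M) = -3 - 1 = -4)
d(7) - g(-7, -5) = -4 - 1*9 = -4 - 9 = -13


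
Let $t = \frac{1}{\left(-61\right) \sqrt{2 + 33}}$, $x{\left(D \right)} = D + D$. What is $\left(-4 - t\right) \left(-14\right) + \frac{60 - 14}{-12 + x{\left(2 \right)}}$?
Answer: $\frac{201}{4} - \frac{2 \sqrt{35}}{305} \approx 50.211$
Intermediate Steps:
$x{\left(D \right)} = 2 D$
$t = - \frac{\sqrt{35}}{2135}$ ($t = - \frac{1}{61 \sqrt{35}} = - \frac{\frac{1}{35} \sqrt{35}}{61} = - \frac{\sqrt{35}}{2135} \approx -0.002771$)
$\left(-4 - t\right) \left(-14\right) + \frac{60 - 14}{-12 + x{\left(2 \right)}} = \left(-4 - - \frac{\sqrt{35}}{2135}\right) \left(-14\right) + \frac{60 - 14}{-12 + 2 \cdot 2} = \left(-4 + \frac{\sqrt{35}}{2135}\right) \left(-14\right) + \frac{46}{-12 + 4} = \left(56 - \frac{2 \sqrt{35}}{305}\right) + \frac{46}{-8} = \left(56 - \frac{2 \sqrt{35}}{305}\right) + 46 \left(- \frac{1}{8}\right) = \left(56 - \frac{2 \sqrt{35}}{305}\right) - \frac{23}{4} = \frac{201}{4} - \frac{2 \sqrt{35}}{305}$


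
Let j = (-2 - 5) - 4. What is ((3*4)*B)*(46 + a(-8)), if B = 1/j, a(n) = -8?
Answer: -456/11 ≈ -41.455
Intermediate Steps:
j = -11 (j = -7 - 4 = -11)
B = -1/11 (B = 1/(-11) = -1/11 ≈ -0.090909)
((3*4)*B)*(46 + a(-8)) = ((3*4)*(-1/11))*(46 - 8) = (12*(-1/11))*38 = -12/11*38 = -456/11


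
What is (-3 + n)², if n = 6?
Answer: 9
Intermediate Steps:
(-3 + n)² = (-3 + 6)² = 3² = 9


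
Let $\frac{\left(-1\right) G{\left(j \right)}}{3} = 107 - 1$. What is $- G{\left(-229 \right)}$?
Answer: $318$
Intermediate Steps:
$G{\left(j \right)} = -318$ ($G{\left(j \right)} = - 3 \left(107 - 1\right) = \left(-3\right) 106 = -318$)
$- G{\left(-229 \right)} = \left(-1\right) \left(-318\right) = 318$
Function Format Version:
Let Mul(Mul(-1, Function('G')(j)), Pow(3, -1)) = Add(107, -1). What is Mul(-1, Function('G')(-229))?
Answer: 318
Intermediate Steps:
Function('G')(j) = -318 (Function('G')(j) = Mul(-3, Add(107, -1)) = Mul(-3, 106) = -318)
Mul(-1, Function('G')(-229)) = Mul(-1, -318) = 318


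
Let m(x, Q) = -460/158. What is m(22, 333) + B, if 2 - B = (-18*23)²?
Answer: -13540356/79 ≈ -1.7140e+5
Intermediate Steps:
m(x, Q) = -230/79 (m(x, Q) = -460*1/158 = -230/79)
B = -171394 (B = 2 - (-18*23)² = 2 - 1*(-414)² = 2 - 1*171396 = 2 - 171396 = -171394)
m(22, 333) + B = -230/79 - 171394 = -13540356/79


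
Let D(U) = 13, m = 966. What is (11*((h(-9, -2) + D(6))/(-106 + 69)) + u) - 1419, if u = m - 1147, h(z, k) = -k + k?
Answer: -59343/37 ≈ -1603.9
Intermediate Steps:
h(z, k) = 0
u = -181 (u = 966 - 1147 = -181)
(11*((h(-9, -2) + D(6))/(-106 + 69)) + u) - 1419 = (11*((0 + 13)/(-106 + 69)) - 181) - 1419 = (11*(13/(-37)) - 181) - 1419 = (11*(13*(-1/37)) - 181) - 1419 = (11*(-13/37) - 181) - 1419 = (-143/37 - 181) - 1419 = -6840/37 - 1419 = -59343/37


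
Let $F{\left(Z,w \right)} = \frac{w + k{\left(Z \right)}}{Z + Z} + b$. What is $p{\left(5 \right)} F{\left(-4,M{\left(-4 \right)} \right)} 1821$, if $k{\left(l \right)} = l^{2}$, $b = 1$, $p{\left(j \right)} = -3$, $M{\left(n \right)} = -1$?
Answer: $\frac{38241}{8} \approx 4780.1$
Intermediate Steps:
$F{\left(Z,w \right)} = 1 + \frac{w + Z^{2}}{2 Z}$ ($F{\left(Z,w \right)} = \frac{w + Z^{2}}{Z + Z} + 1 = \frac{w + Z^{2}}{2 Z} + 1 = 1 + \frac{w + Z^{2}}{2 Z}$)
$p{\left(5 \right)} F{\left(-4,M{\left(-4 \right)} \right)} 1821 = - 3 \left(1 + \frac{1}{2} \left(-4\right) + \frac{1}{2} \left(-1\right) \frac{1}{-4}\right) 1821 = - 3 \left(1 - 2 + \frac{1}{2} \left(-1\right) \left(- \frac{1}{4}\right)\right) 1821 = - 3 \left(1 - 2 + \frac{1}{8}\right) 1821 = \left(-3\right) \left(- \frac{7}{8}\right) 1821 = \frac{21}{8} \cdot 1821 = \frac{38241}{8}$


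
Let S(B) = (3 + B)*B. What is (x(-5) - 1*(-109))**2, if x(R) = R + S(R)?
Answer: 12996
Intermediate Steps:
S(B) = B*(3 + B)
x(R) = R + R*(3 + R)
(x(-5) - 1*(-109))**2 = (-5*(4 - 5) - 1*(-109))**2 = (-5*(-1) + 109)**2 = (5 + 109)**2 = 114**2 = 12996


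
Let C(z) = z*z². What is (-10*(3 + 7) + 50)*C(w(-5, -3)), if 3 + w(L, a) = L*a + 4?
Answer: -204800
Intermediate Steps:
w(L, a) = 1 + L*a (w(L, a) = -3 + (L*a + 4) = -3 + (4 + L*a) = 1 + L*a)
C(z) = z³
(-10*(3 + 7) + 50)*C(w(-5, -3)) = (-10*(3 + 7) + 50)*(1 - 5*(-3))³ = (-10*10 + 50)*(1 + 15)³ = (-100 + 50)*16³ = -50*4096 = -204800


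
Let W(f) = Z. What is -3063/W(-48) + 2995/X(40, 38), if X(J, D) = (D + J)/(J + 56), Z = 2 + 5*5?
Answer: 418007/117 ≈ 3572.7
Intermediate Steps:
Z = 27 (Z = 2 + 25 = 27)
W(f) = 27
X(J, D) = (D + J)/(56 + J)
-3063/W(-48) + 2995/X(40, 38) = -3063/27 + 2995/(((38 + 40)/(56 + 40))) = -3063*1/27 + 2995/((78/96)) = -1021/9 + 2995/(((1/96)*78)) = -1021/9 + 2995/(13/16) = -1021/9 + 2995*(16/13) = -1021/9 + 47920/13 = 418007/117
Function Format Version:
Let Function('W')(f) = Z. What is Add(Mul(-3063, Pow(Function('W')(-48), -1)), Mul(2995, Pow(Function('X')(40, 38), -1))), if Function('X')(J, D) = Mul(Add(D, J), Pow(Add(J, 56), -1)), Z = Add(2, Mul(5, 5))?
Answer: Rational(418007, 117) ≈ 3572.7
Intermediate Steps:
Z = 27 (Z = Add(2, 25) = 27)
Function('W')(f) = 27
Function('X')(J, D) = Mul(Pow(Add(56, J), -1), Add(D, J)) (Function('X')(J, D) = Mul(Add(D, J), Pow(Add(56, J), -1)) = Mul(Pow(Add(56, J), -1), Add(D, J)))
Add(Mul(-3063, Pow(Function('W')(-48), -1)), Mul(2995, Pow(Function('X')(40, 38), -1))) = Add(Mul(-3063, Pow(27, -1)), Mul(2995, Pow(Mul(Pow(Add(56, 40), -1), Add(38, 40)), -1))) = Add(Mul(-3063, Rational(1, 27)), Mul(2995, Pow(Mul(Pow(96, -1), 78), -1))) = Add(Rational(-1021, 9), Mul(2995, Pow(Mul(Rational(1, 96), 78), -1))) = Add(Rational(-1021, 9), Mul(2995, Pow(Rational(13, 16), -1))) = Add(Rational(-1021, 9), Mul(2995, Rational(16, 13))) = Add(Rational(-1021, 9), Rational(47920, 13)) = Rational(418007, 117)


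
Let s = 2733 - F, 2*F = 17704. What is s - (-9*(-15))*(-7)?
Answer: -5174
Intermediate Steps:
F = 8852 (F = (½)*17704 = 8852)
s = -6119 (s = 2733 - 1*8852 = 2733 - 8852 = -6119)
s - (-9*(-15))*(-7) = -6119 - (-9*(-15))*(-7) = -6119 - 135*(-7) = -6119 - 1*(-945) = -6119 + 945 = -5174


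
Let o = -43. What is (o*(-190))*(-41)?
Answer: -334970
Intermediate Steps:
(o*(-190))*(-41) = -43*(-190)*(-41) = 8170*(-41) = -334970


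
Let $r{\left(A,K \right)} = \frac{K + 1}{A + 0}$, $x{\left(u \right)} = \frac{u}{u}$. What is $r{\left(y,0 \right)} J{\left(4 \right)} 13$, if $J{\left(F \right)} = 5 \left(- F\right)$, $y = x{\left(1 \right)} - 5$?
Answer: $65$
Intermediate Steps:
$x{\left(u \right)} = 1$
$y = -4$ ($y = 1 - 5 = -4$)
$r{\left(A,K \right)} = \frac{1 + K}{A}$
$J{\left(F \right)} = - 5 F$
$r{\left(y,0 \right)} J{\left(4 \right)} 13 = \frac{1 + 0}{-4} \left(\left(-5\right) 4\right) 13 = \left(- \frac{1}{4}\right) 1 \left(-20\right) 13 = \left(- \frac{1}{4}\right) \left(-20\right) 13 = 5 \cdot 13 = 65$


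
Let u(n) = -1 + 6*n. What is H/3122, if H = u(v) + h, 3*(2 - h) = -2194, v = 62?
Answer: 3313/9366 ≈ 0.35373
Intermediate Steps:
h = 2200/3 (h = 2 - ⅓*(-2194) = 2 + 2194/3 = 2200/3 ≈ 733.33)
H = 3313/3 (H = (-1 + 6*62) + 2200/3 = (-1 + 372) + 2200/3 = 371 + 2200/3 = 3313/3 ≈ 1104.3)
H/3122 = (3313/3)/3122 = (3313/3)*(1/3122) = 3313/9366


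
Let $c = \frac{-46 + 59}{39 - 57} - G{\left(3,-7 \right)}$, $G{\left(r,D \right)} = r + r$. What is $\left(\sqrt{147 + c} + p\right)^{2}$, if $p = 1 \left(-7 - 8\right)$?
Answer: $\frac{6575}{18} - 25 \sqrt{202} \approx 9.961$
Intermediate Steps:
$p = -15$ ($p = 1 \left(-15\right) = -15$)
$G{\left(r,D \right)} = 2 r$
$c = - \frac{121}{18}$ ($c = \frac{-46 + 59}{39 - 57} - 2 \cdot 3 = \frac{13}{-18} - 6 = 13 \left(- \frac{1}{18}\right) - 6 = - \frac{13}{18} - 6 = - \frac{121}{18} \approx -6.7222$)
$\left(\sqrt{147 + c} + p\right)^{2} = \left(\sqrt{147 - \frac{121}{18}} - 15\right)^{2} = \left(\sqrt{\frac{2525}{18}} - 15\right)^{2} = \left(\frac{5 \sqrt{202}}{6} - 15\right)^{2} = \left(-15 + \frac{5 \sqrt{202}}{6}\right)^{2}$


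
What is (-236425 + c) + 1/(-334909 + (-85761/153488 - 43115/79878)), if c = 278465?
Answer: 86310287678764497848/2053051562438027 ≈ 42040.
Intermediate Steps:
(-236425 + c) + 1/(-334909 + (-85761/153488 - 43115/79878)) = (-236425 + 278465) + 1/(-334909 + (-85761/153488 - 43115/79878)) = 42040 + 1/(-334909 + (-85761*1/153488 - 43115*1/79878)) = 42040 + 1/(-334909 + (-85761/153488 - 43115/79878)) = 42040 + 1/(-334909 - 6734026139/6130157232) = 42040 + 1/(-2053051562438027/6130157232) = 42040 - 6130157232/2053051562438027 = 86310287678764497848/2053051562438027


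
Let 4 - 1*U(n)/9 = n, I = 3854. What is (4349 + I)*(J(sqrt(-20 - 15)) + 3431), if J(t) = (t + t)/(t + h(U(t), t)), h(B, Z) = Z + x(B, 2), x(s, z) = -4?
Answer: 84455564/3 - 1262*I*sqrt(35)/3 ≈ 2.8152e+7 - 2488.7*I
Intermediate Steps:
U(n) = 36 - 9*n
h(B, Z) = -4 + Z (h(B, Z) = Z - 4 = -4 + Z)
J(t) = 2*t/(-4 + 2*t) (J(t) = (t + t)/(t + (-4 + t)) = (2*t)/(-4 + 2*t) = 2*t/(-4 + 2*t))
(4349 + I)*(J(sqrt(-20 - 15)) + 3431) = (4349 + 3854)*(sqrt(-20 - 15)/(-2 + sqrt(-20 - 15)) + 3431) = 8203*(sqrt(-35)/(-2 + sqrt(-35)) + 3431) = 8203*((I*sqrt(35))/(-2 + I*sqrt(35)) + 3431) = 8203*(I*sqrt(35)/(-2 + I*sqrt(35)) + 3431) = 8203*(3431 + I*sqrt(35)/(-2 + I*sqrt(35))) = 28144493 + 8203*I*sqrt(35)/(-2 + I*sqrt(35))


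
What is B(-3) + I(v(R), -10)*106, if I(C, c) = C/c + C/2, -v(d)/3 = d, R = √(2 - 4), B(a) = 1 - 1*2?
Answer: -1 - 636*I*√2/5 ≈ -1.0 - 179.89*I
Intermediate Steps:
B(a) = -1 (B(a) = 1 - 2 = -1)
R = I*√2 (R = √(-2) = I*√2 ≈ 1.4142*I)
v(d) = -3*d
I(C, c) = C/2 + C/c (I(C, c) = C/c + C*(½) = C/c + C/2 = C/2 + C/c)
B(-3) + I(v(R), -10)*106 = -1 + ((-3*I*√2)/2 - 3*I*√2/(-10))*106 = -1 + ((-3*I*√2)/2 - 3*I*√2*(-⅒))*106 = -1 + (-3*I*√2/2 + 3*I*√2/10)*106 = -1 - 6*I*√2/5*106 = -1 - 636*I*√2/5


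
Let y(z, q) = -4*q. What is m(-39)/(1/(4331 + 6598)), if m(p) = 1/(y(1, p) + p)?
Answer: 3643/39 ≈ 93.410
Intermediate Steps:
m(p) = -1/(3*p) (m(p) = 1/(-4*p + p) = 1/(-3*p) = -1/(3*p))
m(-39)/(1/(4331 + 6598)) = (-⅓/(-39))/(1/(4331 + 6598)) = (-⅓*(-1/39))/(1/10929) = 1/(117*(1/10929)) = (1/117)*10929 = 3643/39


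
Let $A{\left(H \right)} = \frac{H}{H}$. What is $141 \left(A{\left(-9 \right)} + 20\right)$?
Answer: $2961$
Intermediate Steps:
$A{\left(H \right)} = 1$
$141 \left(A{\left(-9 \right)} + 20\right) = 141 \left(1 + 20\right) = 141 \cdot 21 = 2961$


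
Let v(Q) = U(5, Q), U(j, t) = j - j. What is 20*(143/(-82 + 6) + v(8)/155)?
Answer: -715/19 ≈ -37.632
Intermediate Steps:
U(j, t) = 0
v(Q) = 0
20*(143/(-82 + 6) + v(8)/155) = 20*(143/(-82 + 6) + 0/155) = 20*(143/(-76) + 0*(1/155)) = 20*(143*(-1/76) + 0) = 20*(-143/76 + 0) = 20*(-143/76) = -715/19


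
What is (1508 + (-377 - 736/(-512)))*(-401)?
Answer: -7265719/16 ≈ -4.5411e+5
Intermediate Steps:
(1508 + (-377 - 736/(-512)))*(-401) = (1508 + (-377 - 736*(-1)/512))*(-401) = (1508 + (-377 - 1*(-23/16)))*(-401) = (1508 + (-377 + 23/16))*(-401) = (1508 - 6009/16)*(-401) = (18119/16)*(-401) = -7265719/16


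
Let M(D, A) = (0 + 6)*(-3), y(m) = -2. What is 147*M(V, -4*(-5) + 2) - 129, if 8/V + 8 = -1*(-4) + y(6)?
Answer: -2775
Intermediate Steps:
V = -4/3 (V = 8/(-8 + (-1*(-4) - 2)) = 8/(-8 + (4 - 2)) = 8/(-8 + 2) = 8/(-6) = 8*(-1/6) = -4/3 ≈ -1.3333)
M(D, A) = -18 (M(D, A) = 6*(-3) = -18)
147*M(V, -4*(-5) + 2) - 129 = 147*(-18) - 129 = -2646 - 129 = -2775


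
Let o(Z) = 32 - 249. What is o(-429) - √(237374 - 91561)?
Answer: -217 - √145813 ≈ -598.85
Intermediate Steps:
o(Z) = -217
o(-429) - √(237374 - 91561) = -217 - √(237374 - 91561) = -217 - √145813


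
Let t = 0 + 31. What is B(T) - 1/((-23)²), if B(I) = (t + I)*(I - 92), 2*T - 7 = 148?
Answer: -3329001/2116 ≈ -1573.3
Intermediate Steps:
T = 155/2 (T = 7/2 + (½)*148 = 7/2 + 74 = 155/2 ≈ 77.500)
t = 31
B(I) = (-92 + I)*(31 + I) (B(I) = (31 + I)*(I - 92) = (31 + I)*(-92 + I) = (-92 + I)*(31 + I))
B(T) - 1/((-23)²) = (-2852 + (155/2)² - 61*155/2) - 1/((-23)²) = (-2852 + 24025/4 - 9455/2) - 1/529 = -6293/4 - 1*1/529 = -6293/4 - 1/529 = -3329001/2116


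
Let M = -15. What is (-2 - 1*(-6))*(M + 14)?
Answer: -4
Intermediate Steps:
(-2 - 1*(-6))*(M + 14) = (-2 - 1*(-6))*(-15 + 14) = (-2 + 6)*(-1) = 4*(-1) = -4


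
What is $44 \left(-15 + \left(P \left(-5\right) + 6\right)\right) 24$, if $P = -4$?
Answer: $11616$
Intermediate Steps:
$44 \left(-15 + \left(P \left(-5\right) + 6\right)\right) 24 = 44 \left(-15 + \left(\left(-4\right) \left(-5\right) + 6\right)\right) 24 = 44 \left(-15 + \left(20 + 6\right)\right) 24 = 44 \left(-15 + 26\right) 24 = 44 \cdot 11 \cdot 24 = 484 \cdot 24 = 11616$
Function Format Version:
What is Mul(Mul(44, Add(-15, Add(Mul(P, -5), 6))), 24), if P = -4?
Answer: 11616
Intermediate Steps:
Mul(Mul(44, Add(-15, Add(Mul(P, -5), 6))), 24) = Mul(Mul(44, Add(-15, Add(Mul(-4, -5), 6))), 24) = Mul(Mul(44, Add(-15, Add(20, 6))), 24) = Mul(Mul(44, Add(-15, 26)), 24) = Mul(Mul(44, 11), 24) = Mul(484, 24) = 11616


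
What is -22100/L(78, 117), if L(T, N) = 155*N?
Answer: -340/279 ≈ -1.2186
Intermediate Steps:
-22100/L(78, 117) = -22100/(155*117) = -22100/18135 = -22100*1/18135 = -340/279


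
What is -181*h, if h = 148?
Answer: -26788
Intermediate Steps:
-181*h = -181*148 = -26788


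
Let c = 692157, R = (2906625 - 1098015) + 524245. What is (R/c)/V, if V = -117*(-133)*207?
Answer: 333265/318503657277 ≈ 1.0463e-6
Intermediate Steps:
R = 2332855 (R = 1808610 + 524245 = 2332855)
V = 3221127 (V = 15561*207 = 3221127)
(R/c)/V = (2332855/692157)/3221127 = (2332855*(1/692157))*(1/3221127) = (2332855/692157)*(1/3221127) = 333265/318503657277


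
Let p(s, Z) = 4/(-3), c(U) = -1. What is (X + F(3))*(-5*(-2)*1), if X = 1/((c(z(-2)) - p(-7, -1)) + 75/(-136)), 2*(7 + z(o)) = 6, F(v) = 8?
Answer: 3040/89 ≈ 34.157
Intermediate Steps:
z(o) = -4 (z(o) = -7 + (1/2)*6 = -7 + 3 = -4)
p(s, Z) = -4/3 (p(s, Z) = 4*(-1/3) = -4/3)
X = -408/89 (X = 1/((-1 - 1*(-4/3)) + 75/(-136)) = 1/((-1 + 4/3) + 75*(-1/136)) = 1/(1/3 - 75/136) = 1/(-89/408) = -408/89 ≈ -4.5843)
(X + F(3))*(-5*(-2)*1) = (-408/89 + 8)*(-5*(-2)*1) = 304*(10*1)/89 = (304/89)*10 = 3040/89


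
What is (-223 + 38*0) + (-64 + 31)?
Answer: -256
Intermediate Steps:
(-223 + 38*0) + (-64 + 31) = (-223 + 0) - 33 = -223 - 33 = -256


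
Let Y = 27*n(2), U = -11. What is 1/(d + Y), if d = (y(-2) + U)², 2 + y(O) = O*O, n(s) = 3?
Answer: 1/162 ≈ 0.0061728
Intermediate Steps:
y(O) = -2 + O² (y(O) = -2 + O*O = -2 + O²)
d = 81 (d = ((-2 + (-2)²) - 11)² = ((-2 + 4) - 11)² = (2 - 11)² = (-9)² = 81)
Y = 81 (Y = 27*3 = 81)
1/(d + Y) = 1/(81 + 81) = 1/162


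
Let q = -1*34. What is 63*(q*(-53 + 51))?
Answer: 4284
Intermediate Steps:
q = -34
63*(q*(-53 + 51)) = 63*(-34*(-53 + 51)) = 63*(-34*(-2)) = 63*68 = 4284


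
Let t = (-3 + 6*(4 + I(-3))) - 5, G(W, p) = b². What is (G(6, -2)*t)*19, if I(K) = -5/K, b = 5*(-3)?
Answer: 111150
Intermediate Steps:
b = -15
G(W, p) = 225 (G(W, p) = (-15)² = 225)
t = 26 (t = (-3 + 6*(4 - 5/(-3))) - 5 = (-3 + 6*(4 - 5*(-⅓))) - 5 = (-3 + 6*(4 + 5/3)) - 5 = (-3 + 6*(17/3)) - 5 = (-3 + 34) - 5 = 31 - 5 = 26)
(G(6, -2)*t)*19 = (225*26)*19 = 5850*19 = 111150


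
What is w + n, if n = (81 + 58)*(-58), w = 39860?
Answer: 31798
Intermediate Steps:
n = -8062 (n = 139*(-58) = -8062)
w + n = 39860 - 8062 = 31798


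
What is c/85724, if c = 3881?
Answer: 3881/85724 ≈ 0.045273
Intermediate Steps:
c/85724 = 3881/85724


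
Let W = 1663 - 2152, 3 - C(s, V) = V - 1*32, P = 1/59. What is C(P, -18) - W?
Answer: 542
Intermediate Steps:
P = 1/59 ≈ 0.016949
C(s, V) = 35 - V (C(s, V) = 3 - (V - 1*32) = 3 - (V - 32) = 3 - (-32 + V) = 3 + (32 - V) = 35 - V)
W = -489
C(P, -18) - W = (35 - 1*(-18)) - 1*(-489) = (35 + 18) + 489 = 53 + 489 = 542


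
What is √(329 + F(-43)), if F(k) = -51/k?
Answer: √610514/43 ≈ 18.171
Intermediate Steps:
√(329 + F(-43)) = √(329 - 51/(-43)) = √(329 - 51*(-1/43)) = √(329 + 51/43) = √(14198/43) = √610514/43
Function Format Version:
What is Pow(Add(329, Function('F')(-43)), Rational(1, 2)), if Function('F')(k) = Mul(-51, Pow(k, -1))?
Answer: Mul(Rational(1, 43), Pow(610514, Rational(1, 2))) ≈ 18.171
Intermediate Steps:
Pow(Add(329, Function('F')(-43)), Rational(1, 2)) = Pow(Add(329, Mul(-51, Pow(-43, -1))), Rational(1, 2)) = Pow(Add(329, Mul(-51, Rational(-1, 43))), Rational(1, 2)) = Pow(Add(329, Rational(51, 43)), Rational(1, 2)) = Pow(Rational(14198, 43), Rational(1, 2)) = Mul(Rational(1, 43), Pow(610514, Rational(1, 2)))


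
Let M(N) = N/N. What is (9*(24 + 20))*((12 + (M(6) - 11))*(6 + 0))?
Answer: 4752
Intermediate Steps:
M(N) = 1
(9*(24 + 20))*((12 + (M(6) - 11))*(6 + 0)) = (9*(24 + 20))*((12 + (1 - 11))*(6 + 0)) = (9*44)*((12 - 10)*6) = 396*(2*6) = 396*12 = 4752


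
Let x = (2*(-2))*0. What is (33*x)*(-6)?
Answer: 0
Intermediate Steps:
x = 0 (x = -4*0 = 0)
(33*x)*(-6) = (33*0)*(-6) = 0*(-6) = 0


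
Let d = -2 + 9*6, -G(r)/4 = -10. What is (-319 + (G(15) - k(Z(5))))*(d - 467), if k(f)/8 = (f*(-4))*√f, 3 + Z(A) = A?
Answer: 115785 - 26560*√2 ≈ 78224.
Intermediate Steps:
Z(A) = -3 + A
k(f) = -32*f^(3/2) (k(f) = 8*((f*(-4))*√f) = 8*((-4*f)*√f) = 8*(-4*f^(3/2)) = -32*f^(3/2))
G(r) = 40 (G(r) = -4*(-10) = 40)
d = 52 (d = -2 + 54 = 52)
(-319 + (G(15) - k(Z(5))))*(d - 467) = (-319 + (40 - (-32)*(-3 + 5)^(3/2)))*(52 - 467) = (-319 + (40 - (-32)*2^(3/2)))*(-415) = (-319 + (40 - (-32)*2*√2))*(-415) = (-319 + (40 - (-64)*√2))*(-415) = (-319 + (40 + 64*√2))*(-415) = (-279 + 64*√2)*(-415) = 115785 - 26560*√2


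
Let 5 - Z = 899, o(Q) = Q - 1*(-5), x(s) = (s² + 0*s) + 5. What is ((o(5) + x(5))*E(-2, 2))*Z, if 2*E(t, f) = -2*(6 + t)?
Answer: 143040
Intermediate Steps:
x(s) = 5 + s² (x(s) = (s² + 0) + 5 = s² + 5 = 5 + s²)
o(Q) = 5 + Q (o(Q) = Q + 5 = 5 + Q)
Z = -894 (Z = 5 - 1*899 = 5 - 899 = -894)
E(t, f) = -6 - t (E(t, f) = (-2*(6 + t))/2 = (-12 - 2*t)/2 = -6 - t)
((o(5) + x(5))*E(-2, 2))*Z = (((5 + 5) + (5 + 5²))*(-6 - 1*(-2)))*(-894) = ((10 + (5 + 25))*(-6 + 2))*(-894) = ((10 + 30)*(-4))*(-894) = (40*(-4))*(-894) = -160*(-894) = 143040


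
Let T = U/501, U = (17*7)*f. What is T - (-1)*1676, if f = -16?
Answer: 837772/501 ≈ 1672.2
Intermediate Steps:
U = -1904 (U = (17*7)*(-16) = 119*(-16) = -1904)
T = -1904/501 ≈ -3.8004
T - (-1)*1676 = -1904/501 - (-1)*1676 = -1904/501 - 1*(-1676) = -1904/501 + 1676 = 837772/501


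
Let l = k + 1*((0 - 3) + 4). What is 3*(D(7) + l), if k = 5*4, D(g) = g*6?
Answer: 189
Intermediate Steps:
D(g) = 6*g
k = 20
l = 21 (l = 20 + 1*((0 - 3) + 4) = 20 + 1*(-3 + 4) = 20 + 1*1 = 20 + 1 = 21)
3*(D(7) + l) = 3*(6*7 + 21) = 3*(42 + 21) = 3*63 = 189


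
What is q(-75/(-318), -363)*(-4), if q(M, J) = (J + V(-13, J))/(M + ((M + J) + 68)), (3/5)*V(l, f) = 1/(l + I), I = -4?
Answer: -1962908/398055 ≈ -4.9313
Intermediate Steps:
V(l, f) = 5/(3*(-4 + l)) (V(l, f) = 5/(3*(l - 4)) = 5/(3*(-4 + l)))
q(M, J) = (-5/51 + J)/(68 + J + 2*M) (q(M, J) = (J + 5/(3*(-4 - 13)))/(M + ((M + J) + 68)) = (J + (5/3)/(-17))/(M + ((J + M) + 68)) = (J + (5/3)*(-1/17))/(M + (68 + J + M)) = (J - 5/51)/(68 + J + 2*M) = (-5/51 + J)/(68 + J + 2*M))
q(-75/(-318), -363)*(-4) = ((-5/51 - 363)/(68 - 363 + 2*(-75/(-318))))*(-4) = (-18518/51/(68 - 363 + 2*(-75*(-1/318))))*(-4) = (-18518/51/(68 - 363 + 2*(25/106)))*(-4) = (-18518/51/(68 - 363 + 25/53))*(-4) = (-18518/51/(-15610/53))*(-4) = -53/15610*(-18518/51)*(-4) = (490727/398055)*(-4) = -1962908/398055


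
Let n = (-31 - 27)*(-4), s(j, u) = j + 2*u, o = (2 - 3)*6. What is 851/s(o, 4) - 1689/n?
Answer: 97027/232 ≈ 418.22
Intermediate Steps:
o = -6 (o = -1*6 = -6)
n = 232 (n = -58*(-4) = 232)
851/s(o, 4) - 1689/n = 851/(-6 + 2*4) - 1689/232 = 851/(-6 + 8) - 1689*1/232 = 851/2 - 1689/232 = 97027/232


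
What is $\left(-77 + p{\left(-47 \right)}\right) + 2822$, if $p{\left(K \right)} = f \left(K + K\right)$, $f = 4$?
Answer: $2369$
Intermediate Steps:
$p{\left(K \right)} = 8 K$ ($p{\left(K \right)} = 4 \left(K + K\right) = 4 \cdot 2 K = 8 K$)
$\left(-77 + p{\left(-47 \right)}\right) + 2822 = \left(-77 + 8 \left(-47\right)\right) + 2822 = \left(-77 - 376\right) + 2822 = -453 + 2822 = 2369$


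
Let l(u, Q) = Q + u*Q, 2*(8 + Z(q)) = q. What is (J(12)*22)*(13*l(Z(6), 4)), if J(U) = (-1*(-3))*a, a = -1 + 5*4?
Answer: -260832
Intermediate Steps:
Z(q) = -8 + q/2
l(u, Q) = Q + Q*u
a = 19 (a = -1 + 20 = 19)
J(U) = 57 (J(U) = -1*(-3)*19 = 3*19 = 57)
(J(12)*22)*(13*l(Z(6), 4)) = (57*22)*(13*(4*(1 + (-8 + (½)*6)))) = 1254*(13*(4*(1 + (-8 + 3)))) = 1254*(13*(4*(1 - 5))) = 1254*(13*(4*(-4))) = 1254*(13*(-16)) = 1254*(-208) = -260832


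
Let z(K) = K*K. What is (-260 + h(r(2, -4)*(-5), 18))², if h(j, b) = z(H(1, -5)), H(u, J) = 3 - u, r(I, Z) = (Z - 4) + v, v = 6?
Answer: 65536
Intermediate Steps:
r(I, Z) = 2 + Z (r(I, Z) = (Z - 4) + 6 = (-4 + Z) + 6 = 2 + Z)
z(K) = K²
h(j, b) = 4 (h(j, b) = (3 - 1*1)² = (3 - 1)² = 2² = 4)
(-260 + h(r(2, -4)*(-5), 18))² = (-260 + 4)² = (-256)² = 65536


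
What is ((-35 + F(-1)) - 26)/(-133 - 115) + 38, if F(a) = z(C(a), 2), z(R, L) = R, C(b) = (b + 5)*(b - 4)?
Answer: 9505/248 ≈ 38.327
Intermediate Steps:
C(b) = (-4 + b)*(5 + b) (C(b) = (5 + b)*(-4 + b) = (-4 + b)*(5 + b))
F(a) = -20 + a + a²
((-35 + F(-1)) - 26)/(-133 - 115) + 38 = ((-35 + (-20 - 1 + (-1)²)) - 26)/(-133 - 115) + 38 = ((-35 + (-20 - 1 + 1)) - 26)/(-248) + 38 = -((-35 - 20) - 26)/248 + 38 = -(-55 - 26)/248 + 38 = -1/248*(-81) + 38 = 81/248 + 38 = 9505/248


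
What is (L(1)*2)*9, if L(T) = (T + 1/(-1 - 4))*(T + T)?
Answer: 144/5 ≈ 28.800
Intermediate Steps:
L(T) = 2*T*(-1/5 + T) (L(T) = (T + 1/(-5))*(2*T) = (T - 1/5)*(2*T) = (-1/5 + T)*(2*T) = 2*T*(-1/5 + T))
(L(1)*2)*9 = (((2/5)*1*(-1 + 5*1))*2)*9 = (((2/5)*1*(-1 + 5))*2)*9 = (((2/5)*1*4)*2)*9 = ((8/5)*2)*9 = (16/5)*9 = 144/5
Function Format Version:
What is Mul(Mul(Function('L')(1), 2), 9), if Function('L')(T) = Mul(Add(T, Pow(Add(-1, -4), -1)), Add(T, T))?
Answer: Rational(144, 5) ≈ 28.800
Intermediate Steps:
Function('L')(T) = Mul(2, T, Add(Rational(-1, 5), T)) (Function('L')(T) = Mul(Add(T, Pow(-5, -1)), Mul(2, T)) = Mul(Add(T, Rational(-1, 5)), Mul(2, T)) = Mul(Add(Rational(-1, 5), T), Mul(2, T)) = Mul(2, T, Add(Rational(-1, 5), T)))
Mul(Mul(Function('L')(1), 2), 9) = Mul(Mul(Mul(Rational(2, 5), 1, Add(-1, Mul(5, 1))), 2), 9) = Mul(Mul(Mul(Rational(2, 5), 1, Add(-1, 5)), 2), 9) = Mul(Mul(Mul(Rational(2, 5), 1, 4), 2), 9) = Mul(Mul(Rational(8, 5), 2), 9) = Mul(Rational(16, 5), 9) = Rational(144, 5)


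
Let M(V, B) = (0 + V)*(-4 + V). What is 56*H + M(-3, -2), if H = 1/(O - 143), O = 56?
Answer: 1771/87 ≈ 20.356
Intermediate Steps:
M(V, B) = V*(-4 + V)
H = -1/87 (H = 1/(56 - 143) = 1/(-87) = -1/87 ≈ -0.011494)
56*H + M(-3, -2) = 56*(-1/87) - 3*(-4 - 3) = -56/87 - 3*(-7) = -56/87 + 21 = 1771/87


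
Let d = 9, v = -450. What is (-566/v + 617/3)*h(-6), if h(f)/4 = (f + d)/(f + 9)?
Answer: 186232/225 ≈ 827.70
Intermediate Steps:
h(f) = 4 (h(f) = 4*((f + 9)/(f + 9)) = 4*((9 + f)/(9 + f)) = 4*1 = 4)
(-566/v + 617/3)*h(-6) = (-566/(-450) + 617/3)*4 = (-566*(-1/450) + 617*(⅓))*4 = (283/225 + 617/3)*4 = (46558/225)*4 = 186232/225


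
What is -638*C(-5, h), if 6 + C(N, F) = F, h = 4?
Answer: 1276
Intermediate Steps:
C(N, F) = -6 + F
-638*C(-5, h) = -638*(-6 + 4) = -638*(-2) = 1276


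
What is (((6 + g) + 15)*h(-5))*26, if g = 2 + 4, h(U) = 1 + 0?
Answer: 702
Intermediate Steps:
h(U) = 1
g = 6
(((6 + g) + 15)*h(-5))*26 = (((6 + 6) + 15)*1)*26 = ((12 + 15)*1)*26 = (27*1)*26 = 27*26 = 702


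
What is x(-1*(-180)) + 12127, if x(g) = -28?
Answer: 12099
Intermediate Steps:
x(-1*(-180)) + 12127 = -28 + 12127 = 12099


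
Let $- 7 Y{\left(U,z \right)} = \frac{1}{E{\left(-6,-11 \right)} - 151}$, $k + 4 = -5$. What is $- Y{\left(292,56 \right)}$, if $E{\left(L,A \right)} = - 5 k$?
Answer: $- \frac{1}{742} \approx -0.0013477$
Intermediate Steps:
$k = -9$ ($k = -4 - 5 = -9$)
$E{\left(L,A \right)} = 45$ ($E{\left(L,A \right)} = \left(-5\right) \left(-9\right) = 45$)
$Y{\left(U,z \right)} = \frac{1}{742}$ ($Y{\left(U,z \right)} = - \frac{1}{7 \left(45 - 151\right)} = - \frac{1}{7 \left(-106\right)} = \left(- \frac{1}{7}\right) \left(- \frac{1}{106}\right) = \frac{1}{742}$)
$- Y{\left(292,56 \right)} = \left(-1\right) \frac{1}{742} = - \frac{1}{742}$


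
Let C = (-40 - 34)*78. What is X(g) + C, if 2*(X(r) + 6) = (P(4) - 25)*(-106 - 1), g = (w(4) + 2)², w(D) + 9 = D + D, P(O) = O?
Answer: -9309/2 ≈ -4654.5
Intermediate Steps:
w(D) = -9 + 2*D (w(D) = -9 + (D + D) = -9 + 2*D)
g = 1 (g = ((-9 + 2*4) + 2)² = ((-9 + 8) + 2)² = (-1 + 2)² = 1² = 1)
C = -5772 (C = -74*78 = -5772)
X(r) = 2235/2 (X(r) = -6 + ((4 - 25)*(-106 - 1))/2 = -6 + (-21*(-107))/2 = -6 + (½)*2247 = -6 + 2247/2 = 2235/2)
X(g) + C = 2235/2 - 5772 = -9309/2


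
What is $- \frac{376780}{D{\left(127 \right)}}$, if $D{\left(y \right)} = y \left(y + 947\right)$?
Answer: $- \frac{188390}{68199} \approx -2.7624$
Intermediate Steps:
$D{\left(y \right)} = y \left(947 + y\right)$
$- \frac{376780}{D{\left(127 \right)}} = - \frac{376780}{127 \left(947 + 127\right)} = - \frac{376780}{127 \cdot 1074} = - \frac{376780}{136398} = \left(-376780\right) \frac{1}{136398} = - \frac{188390}{68199}$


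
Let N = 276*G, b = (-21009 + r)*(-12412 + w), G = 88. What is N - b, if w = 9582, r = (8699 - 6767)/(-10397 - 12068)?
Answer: -267025394238/4493 ≈ -5.9431e+7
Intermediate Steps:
r = -1932/22465 (r = 1932/(-22465) = 1932*(-1/22465) = -1932/22465 ≈ -0.086000)
b = 267134520222/4493 (b = (-21009 - 1932/22465)*(-12412 + 9582) = -471969117/22465*(-2830) = 267134520222/4493 ≈ 5.9456e+7)
N = 24288 (N = 276*88 = 24288)
N - b = 24288 - 1*267134520222/4493 = 24288 - 267134520222/4493 = -267025394238/4493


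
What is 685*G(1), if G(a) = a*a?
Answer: 685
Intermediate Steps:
G(a) = a**2
685*G(1) = 685*1**2 = 685*1 = 685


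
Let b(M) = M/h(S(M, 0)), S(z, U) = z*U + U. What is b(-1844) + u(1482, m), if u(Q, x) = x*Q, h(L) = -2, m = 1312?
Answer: 1945306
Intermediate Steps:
S(z, U) = U + U*z (S(z, U) = U*z + U = U + U*z)
u(Q, x) = Q*x
b(M) = -M/2 (b(M) = M/(-2) = M*(-1/2) = -M/2)
b(-1844) + u(1482, m) = -1/2*(-1844) + 1482*1312 = 922 + 1944384 = 1945306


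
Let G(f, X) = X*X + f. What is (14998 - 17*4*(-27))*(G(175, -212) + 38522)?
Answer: 1408012594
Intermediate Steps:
G(f, X) = f + X² (G(f, X) = X² + f = f + X²)
(14998 - 17*4*(-27))*(G(175, -212) + 38522) = (14998 - 17*4*(-27))*((175 + (-212)²) + 38522) = (14998 - 68*(-27))*((175 + 44944) + 38522) = (14998 + 1836)*(45119 + 38522) = 16834*83641 = 1408012594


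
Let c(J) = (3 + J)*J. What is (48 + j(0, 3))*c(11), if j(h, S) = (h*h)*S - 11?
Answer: 5698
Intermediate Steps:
j(h, S) = -11 + S*h**2 (j(h, S) = h**2*S - 11 = S*h**2 - 11 = -11 + S*h**2)
c(J) = J*(3 + J)
(48 + j(0, 3))*c(11) = (48 + (-11 + 3*0**2))*(11*(3 + 11)) = (48 + (-11 + 3*0))*(11*14) = (48 + (-11 + 0))*154 = (48 - 11)*154 = 37*154 = 5698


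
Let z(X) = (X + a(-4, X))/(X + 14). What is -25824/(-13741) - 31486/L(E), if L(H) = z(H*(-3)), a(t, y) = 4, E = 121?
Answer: -150985274158/4933019 ≈ -30607.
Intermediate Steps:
z(X) = (4 + X)/(14 + X) (z(X) = (X + 4)/(X + 14) = (4 + X)/(14 + X))
L(H) = (4 - 3*H)/(14 - 3*H) (L(H) = (4 + H*(-3))/(14 + H*(-3)) = (4 - 3*H)/(14 - 3*H))
-25824/(-13741) - 31486/L(E) = -25824/(-13741) - 31486*(-14 + 3*121)/(-4 + 3*121) = -25824*(-1/13741) - 31486*(-14 + 363)/(-4 + 363) = 25824/13741 - 31486/(359/349) = 25824/13741 - 31486/((1/349)*359) = 25824/13741 - 31486/359/349 = 25824/13741 - 31486*349/359 = 25824/13741 - 10988614/359 = -150985274158/4933019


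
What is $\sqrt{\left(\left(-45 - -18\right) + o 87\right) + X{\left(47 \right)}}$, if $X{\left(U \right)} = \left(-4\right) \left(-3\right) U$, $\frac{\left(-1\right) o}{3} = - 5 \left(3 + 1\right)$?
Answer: $\sqrt{5757} \approx 75.875$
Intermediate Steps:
$o = 60$ ($o = - 3 \left(- 5 \left(3 + 1\right)\right) = - 3 \left(\left(-5\right) 4\right) = \left(-3\right) \left(-20\right) = 60$)
$X{\left(U \right)} = 12 U$
$\sqrt{\left(\left(-45 - -18\right) + o 87\right) + X{\left(47 \right)}} = \sqrt{\left(\left(-45 - -18\right) + 60 \cdot 87\right) + 12 \cdot 47} = \sqrt{\left(\left(-45 + 18\right) + 5220\right) + 564} = \sqrt{\left(-27 + 5220\right) + 564} = \sqrt{5193 + 564} = \sqrt{5757}$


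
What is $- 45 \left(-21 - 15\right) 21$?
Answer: $34020$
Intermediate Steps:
$- 45 \left(-21 - 15\right) 21 = \left(-45\right) \left(-36\right) 21 = 1620 \cdot 21 = 34020$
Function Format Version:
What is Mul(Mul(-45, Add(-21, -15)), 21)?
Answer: 34020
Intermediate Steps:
Mul(Mul(-45, Add(-21, -15)), 21) = Mul(Mul(-45, -36), 21) = Mul(1620, 21) = 34020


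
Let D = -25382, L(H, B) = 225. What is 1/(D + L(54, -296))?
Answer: -1/25157 ≈ -3.9750e-5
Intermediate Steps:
1/(D + L(54, -296)) = 1/(-25382 + 225) = 1/(-25157) = -1/25157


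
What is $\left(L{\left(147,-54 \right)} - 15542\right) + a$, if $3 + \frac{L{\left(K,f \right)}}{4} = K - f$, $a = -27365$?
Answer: $-42115$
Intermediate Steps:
$L{\left(K,f \right)} = -12 - 4 f + 4 K$ ($L{\left(K,f \right)} = -12 + 4 \left(K - f\right) = -12 + \left(- 4 f + 4 K\right) = -12 - 4 f + 4 K$)
$\left(L{\left(147,-54 \right)} - 15542\right) + a = \left(\left(-12 - -216 + 4 \cdot 147\right) - 15542\right) - 27365 = \left(\left(-12 + 216 + 588\right) - 15542\right) - 27365 = \left(792 - 15542\right) - 27365 = -14750 - 27365 = -42115$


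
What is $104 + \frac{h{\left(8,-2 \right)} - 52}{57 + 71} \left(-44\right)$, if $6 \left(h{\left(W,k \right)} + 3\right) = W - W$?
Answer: $\frac{3933}{32} \approx 122.91$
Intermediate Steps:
$h{\left(W,k \right)} = -3$ ($h{\left(W,k \right)} = -3 + \frac{W - W}{6} = -3 + \frac{1}{6} \cdot 0 = -3 + 0 = -3$)
$104 + \frac{h{\left(8,-2 \right)} - 52}{57 + 71} \left(-44\right) = 104 + \frac{-3 - 52}{57 + 71} \left(-44\right) = 104 + - \frac{55}{128} \left(-44\right) = 104 + \left(-55\right) \frac{1}{128} \left(-44\right) = 104 - - \frac{605}{32} = 104 + \frac{605}{32} = \frac{3933}{32}$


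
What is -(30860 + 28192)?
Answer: -59052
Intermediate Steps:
-(30860 + 28192) = -1*59052 = -59052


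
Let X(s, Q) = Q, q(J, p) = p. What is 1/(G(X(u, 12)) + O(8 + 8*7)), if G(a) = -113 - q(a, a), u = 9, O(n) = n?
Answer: -1/61 ≈ -0.016393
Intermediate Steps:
G(a) = -113 - a
1/(G(X(u, 12)) + O(8 + 8*7)) = 1/((-113 - 1*12) + (8 + 8*7)) = 1/((-113 - 12) + (8 + 56)) = 1/(-125 + 64) = 1/(-61) = -1/61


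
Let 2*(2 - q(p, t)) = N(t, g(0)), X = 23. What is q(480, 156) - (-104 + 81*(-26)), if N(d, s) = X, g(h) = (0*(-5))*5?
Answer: 4401/2 ≈ 2200.5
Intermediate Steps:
g(h) = 0 (g(h) = 0*5 = 0)
N(d, s) = 23
q(p, t) = -19/2 (q(p, t) = 2 - ½*23 = 2 - 23/2 = -19/2)
q(480, 156) - (-104 + 81*(-26)) = -19/2 - (-104 + 81*(-26)) = -19/2 - (-104 - 2106) = -19/2 - 1*(-2210) = -19/2 + 2210 = 4401/2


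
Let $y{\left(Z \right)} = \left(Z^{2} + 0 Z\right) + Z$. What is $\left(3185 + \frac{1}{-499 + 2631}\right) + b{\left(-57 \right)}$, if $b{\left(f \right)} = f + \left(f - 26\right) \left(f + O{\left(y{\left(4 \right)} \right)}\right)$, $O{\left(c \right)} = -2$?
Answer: $\frac{17109301}{2132} \approx 8025.0$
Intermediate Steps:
$y{\left(Z \right)} = Z + Z^{2}$ ($y{\left(Z \right)} = \left(Z^{2} + 0\right) + Z = Z^{2} + Z = Z + Z^{2}$)
$b{\left(f \right)} = f + \left(-26 + f\right) \left(-2 + f\right)$ ($b{\left(f \right)} = f + \left(f - 26\right) \left(f - 2\right) = f + \left(-26 + f\right) \left(-2 + f\right)$)
$\left(3185 + \frac{1}{-499 + 2631}\right) + b{\left(-57 \right)} = \left(3185 + \frac{1}{-499 + 2631}\right) + \left(52 + \left(-57\right)^{2} - -1539\right) = \left(3185 + \frac{1}{2132}\right) + \left(52 + 3249 + 1539\right) = \left(3185 + \frac{1}{2132}\right) + 4840 = \frac{6790421}{2132} + 4840 = \frac{17109301}{2132}$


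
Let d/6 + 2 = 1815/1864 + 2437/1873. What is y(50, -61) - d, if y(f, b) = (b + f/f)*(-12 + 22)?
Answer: -1050260157/1745636 ≈ -601.65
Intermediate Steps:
y(f, b) = 10 + 10*b (y(f, b) = (b + 1)*10 = (1 + b)*10 = 10 + 10*b)
d = 2878557/1745636 (d = -12 + 6*(1815/1864 + 2437/1873) = -12 + 6*(7942063/3491272) = -12 + 23826189/1745636 = 2878557/1745636 ≈ 1.6490)
y(50, -61) - d = (10 + 10*(-61)) - 1*2878557/1745636 = (10 - 610) - 2878557/1745636 = -600 - 2878557/1745636 = -1050260157/1745636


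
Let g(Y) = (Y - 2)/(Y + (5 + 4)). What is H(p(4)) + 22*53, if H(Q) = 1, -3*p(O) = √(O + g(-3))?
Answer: 1167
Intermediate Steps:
g(Y) = (-2 + Y)/(9 + Y) (g(Y) = (-2 + Y)/(Y + 9) = (-2 + Y)/(9 + Y))
p(O) = -√(-⅚ + O)/3 (p(O) = -√(O + (-2 - 3)/(9 - 3))/3 = -√(O - 5/6)/3 = -√(O + (⅙)*(-5))/3 = -√(O - ⅚)/3 = -√(-⅚ + O)/3)
H(p(4)) + 22*53 = 1 + 22*53 = 1 + 1166 = 1167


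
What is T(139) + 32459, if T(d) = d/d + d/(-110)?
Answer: 3570461/110 ≈ 32459.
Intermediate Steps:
T(d) = 1 - d/110 (T(d) = 1 + d*(-1/110) = 1 - d/110)
T(139) + 32459 = (1 - 1/110*139) + 32459 = (1 - 139/110) + 32459 = -29/110 + 32459 = 3570461/110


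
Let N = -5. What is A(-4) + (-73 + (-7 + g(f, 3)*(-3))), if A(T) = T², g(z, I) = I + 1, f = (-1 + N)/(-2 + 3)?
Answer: -76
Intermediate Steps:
f = -6 (f = (-1 - 5)/(-2 + 3) = -6/1 = -6*1 = -6)
g(z, I) = 1 + I
A(-4) + (-73 + (-7 + g(f, 3)*(-3))) = (-4)² + (-73 + (-7 + (1 + 3)*(-3))) = 16 + (-73 + (-7 + 4*(-3))) = 16 + (-73 + (-7 - 12)) = 16 + (-73 - 19) = 16 - 92 = -76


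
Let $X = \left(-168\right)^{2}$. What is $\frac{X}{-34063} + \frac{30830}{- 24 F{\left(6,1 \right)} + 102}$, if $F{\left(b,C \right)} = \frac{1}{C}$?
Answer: $\frac{523980409}{1328457} \approx 394.43$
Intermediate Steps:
$X = 28224$
$\frac{X}{-34063} + \frac{30830}{- 24 F{\left(6,1 \right)} + 102} = \frac{28224}{-34063} + \frac{30830}{- \frac{24}{1} + 102} = 28224 \left(- \frac{1}{34063}\right) + \frac{30830}{\left(-24\right) 1 + 102} = - \frac{28224}{34063} + \frac{30830}{-24 + 102} = - \frac{28224}{34063} + \frac{30830}{78} = - \frac{28224}{34063} + 30830 \cdot \frac{1}{78} = - \frac{28224}{34063} + \frac{15415}{39} = \frac{523980409}{1328457}$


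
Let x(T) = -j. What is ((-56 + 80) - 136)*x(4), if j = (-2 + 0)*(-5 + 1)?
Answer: 896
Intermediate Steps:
j = 8 (j = -2*(-4) = 8)
x(T) = -8 (x(T) = -1*8 = -8)
((-56 + 80) - 136)*x(4) = ((-56 + 80) - 136)*(-8) = (24 - 136)*(-8) = -112*(-8) = 896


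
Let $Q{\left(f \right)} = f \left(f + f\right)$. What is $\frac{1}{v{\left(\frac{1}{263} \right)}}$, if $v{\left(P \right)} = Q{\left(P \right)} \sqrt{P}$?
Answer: $\frac{69169 \sqrt{263}}{2} \approx 5.6087 \cdot 10^{5}$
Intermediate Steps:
$Q{\left(f \right)} = 2 f^{2}$ ($Q{\left(f \right)} = f 2 f = 2 f^{2}$)
$v{\left(P \right)} = 2 P^{\frac{5}{2}}$ ($v{\left(P \right)} = 2 P^{2} \sqrt{P} = 2 P^{\frac{5}{2}}$)
$\frac{1}{v{\left(\frac{1}{263} \right)}} = \frac{1}{2 \left(\frac{1}{263}\right)^{\frac{5}{2}}} = \frac{1}{2 \frac{\sqrt{263}}{18191447}} = \frac{1}{\frac{2}{18191447} \sqrt{263}} = \frac{69169 \sqrt{263}}{2}$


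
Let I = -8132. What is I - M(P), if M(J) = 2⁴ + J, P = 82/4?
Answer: -16337/2 ≈ -8168.5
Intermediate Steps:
P = 41/2 (P = 82*(¼) = 41/2 ≈ 20.500)
M(J) = 16 + J
I - M(P) = -8132 - (16 + 41/2) = -8132 - 1*73/2 = -8132 - 73/2 = -16337/2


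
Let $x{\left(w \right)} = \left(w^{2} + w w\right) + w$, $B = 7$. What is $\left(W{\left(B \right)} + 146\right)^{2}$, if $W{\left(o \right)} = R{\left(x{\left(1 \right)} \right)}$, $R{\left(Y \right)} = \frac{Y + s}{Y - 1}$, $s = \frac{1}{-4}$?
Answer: $\frac{1390041}{64} \approx 21719.0$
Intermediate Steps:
$x{\left(w \right)} = w + 2 w^{2}$ ($x{\left(w \right)} = \left(w^{2} + w^{2}\right) + w = 2 w^{2} + w = w + 2 w^{2}$)
$s = - \frac{1}{4} \approx -0.25$
$R{\left(Y \right)} = \frac{- \frac{1}{4} + Y}{-1 + Y}$ ($R{\left(Y \right)} = \frac{Y - \frac{1}{4}}{Y - 1} = \frac{- \frac{1}{4} + Y}{-1 + Y}$)
$W{\left(o \right)} = \frac{11}{8}$ ($W{\left(o \right)} = \frac{- \frac{1}{4} + 1 \left(1 + 2 \cdot 1\right)}{-1 + 1 \left(1 + 2 \cdot 1\right)} = \frac{- \frac{1}{4} + 1 \left(1 + 2\right)}{-1 + 1 \left(1 + 2\right)} = \frac{- \frac{1}{4} + 1 \cdot 3}{-1 + 1 \cdot 3} = \frac{- \frac{1}{4} + 3}{-1 + 3} = \frac{1}{2} \cdot \frac{11}{4} = \frac{11}{8}$)
$\left(W{\left(B \right)} + 146\right)^{2} = \left(\frac{11}{8} + 146\right)^{2} = \left(\frac{1179}{8}\right)^{2} = \frac{1390041}{64}$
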